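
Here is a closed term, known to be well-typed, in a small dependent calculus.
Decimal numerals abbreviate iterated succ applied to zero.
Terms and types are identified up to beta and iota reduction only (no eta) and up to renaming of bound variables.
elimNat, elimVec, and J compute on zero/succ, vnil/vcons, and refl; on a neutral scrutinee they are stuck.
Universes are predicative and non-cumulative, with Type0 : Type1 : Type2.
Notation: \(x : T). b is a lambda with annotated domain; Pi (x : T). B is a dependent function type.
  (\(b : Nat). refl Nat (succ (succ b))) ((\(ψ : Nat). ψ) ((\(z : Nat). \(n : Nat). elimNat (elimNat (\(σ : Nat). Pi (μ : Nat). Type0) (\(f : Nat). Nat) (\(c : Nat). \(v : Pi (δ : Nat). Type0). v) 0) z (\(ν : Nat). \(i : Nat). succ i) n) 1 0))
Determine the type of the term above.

type:
  Eq Nat 3 3


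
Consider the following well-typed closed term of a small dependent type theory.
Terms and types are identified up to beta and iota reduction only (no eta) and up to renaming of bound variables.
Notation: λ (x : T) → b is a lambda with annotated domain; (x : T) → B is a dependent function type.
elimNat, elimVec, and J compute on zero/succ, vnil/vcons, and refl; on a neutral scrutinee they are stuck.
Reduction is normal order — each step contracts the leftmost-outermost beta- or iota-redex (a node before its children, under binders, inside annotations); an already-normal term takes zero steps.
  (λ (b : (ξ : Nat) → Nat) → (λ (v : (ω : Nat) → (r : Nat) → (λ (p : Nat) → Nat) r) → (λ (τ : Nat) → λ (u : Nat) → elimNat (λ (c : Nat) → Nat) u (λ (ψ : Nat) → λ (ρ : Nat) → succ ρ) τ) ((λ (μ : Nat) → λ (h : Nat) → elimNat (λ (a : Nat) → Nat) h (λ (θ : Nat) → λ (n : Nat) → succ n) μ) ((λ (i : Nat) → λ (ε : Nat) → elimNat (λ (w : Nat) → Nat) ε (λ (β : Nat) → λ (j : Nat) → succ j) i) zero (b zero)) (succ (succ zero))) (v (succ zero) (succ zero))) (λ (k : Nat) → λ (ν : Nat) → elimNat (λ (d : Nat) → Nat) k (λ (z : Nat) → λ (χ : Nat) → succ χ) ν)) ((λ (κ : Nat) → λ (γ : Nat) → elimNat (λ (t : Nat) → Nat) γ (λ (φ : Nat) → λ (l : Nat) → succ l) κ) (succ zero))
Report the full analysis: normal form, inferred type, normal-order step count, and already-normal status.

normal form:
  succ (succ (succ (succ (succ zero))))
type:
  Nat
steps to reach normal form (normal order): 35
already normal: no
first contracted redex: a beta-redex


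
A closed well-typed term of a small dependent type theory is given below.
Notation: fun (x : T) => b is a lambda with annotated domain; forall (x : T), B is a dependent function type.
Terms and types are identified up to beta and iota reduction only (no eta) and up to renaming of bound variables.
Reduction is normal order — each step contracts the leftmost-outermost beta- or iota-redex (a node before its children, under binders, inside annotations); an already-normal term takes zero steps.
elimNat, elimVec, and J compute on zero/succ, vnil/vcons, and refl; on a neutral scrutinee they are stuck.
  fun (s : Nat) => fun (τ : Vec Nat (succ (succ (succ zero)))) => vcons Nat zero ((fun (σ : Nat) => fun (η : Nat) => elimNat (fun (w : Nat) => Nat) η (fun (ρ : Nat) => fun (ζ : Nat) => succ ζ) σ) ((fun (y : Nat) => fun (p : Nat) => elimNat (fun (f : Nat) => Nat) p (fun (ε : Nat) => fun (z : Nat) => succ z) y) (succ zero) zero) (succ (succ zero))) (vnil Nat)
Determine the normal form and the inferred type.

reduced normal form:
  fun (s : Nat) => fun (τ : Vec Nat (succ (succ (succ zero)))) => vcons Nat zero (succ (succ (succ zero))) (vnil Nat)
inferred type:
  forall (s : Nat), forall (τ : Vec Nat (succ (succ (succ zero)))), Vec Nat (succ zero)


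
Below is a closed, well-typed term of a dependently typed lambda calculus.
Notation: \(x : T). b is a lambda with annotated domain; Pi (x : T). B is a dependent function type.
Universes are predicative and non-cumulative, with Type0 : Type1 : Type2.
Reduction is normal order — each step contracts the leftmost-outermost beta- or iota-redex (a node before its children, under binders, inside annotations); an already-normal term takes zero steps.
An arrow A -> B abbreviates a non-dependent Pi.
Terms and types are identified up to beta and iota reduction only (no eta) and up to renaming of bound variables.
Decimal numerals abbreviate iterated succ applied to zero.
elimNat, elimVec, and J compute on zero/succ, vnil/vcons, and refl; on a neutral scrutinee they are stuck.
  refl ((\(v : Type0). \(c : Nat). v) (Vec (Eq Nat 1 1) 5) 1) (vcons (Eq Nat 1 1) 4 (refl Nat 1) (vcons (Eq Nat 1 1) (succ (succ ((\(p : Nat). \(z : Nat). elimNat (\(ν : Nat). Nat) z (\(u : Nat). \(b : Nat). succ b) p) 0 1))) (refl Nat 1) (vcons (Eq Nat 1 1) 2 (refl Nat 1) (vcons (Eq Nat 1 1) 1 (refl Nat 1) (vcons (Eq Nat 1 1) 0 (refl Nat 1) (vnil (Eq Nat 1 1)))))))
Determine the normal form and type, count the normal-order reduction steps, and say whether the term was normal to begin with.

normal form:
  refl (Vec (Eq Nat 1 1) 5) (vcons (Eq Nat 1 1) 4 (refl Nat 1) (vcons (Eq Nat 1 1) 3 (refl Nat 1) (vcons (Eq Nat 1 1) 2 (refl Nat 1) (vcons (Eq Nat 1 1) 1 (refl Nat 1) (vcons (Eq Nat 1 1) 0 (refl Nat 1) (vnil (Eq Nat 1 1)))))))
the term's type:
  Eq (Vec (Eq Nat 1 1) 5) (vcons (Eq Nat 1 1) 4 (refl Nat 1) (vcons (Eq Nat 1 1) 3 (refl Nat 1) (vcons (Eq Nat 1 1) 2 (refl Nat 1) (vcons (Eq Nat 1 1) 1 (refl Nat 1) (vcons (Eq Nat 1 1) 0 (refl Nat 1) (vnil (Eq Nat 1 1))))))) (vcons (Eq Nat 1 1) 4 (refl Nat 1) (vcons (Eq Nat 1 1) 3 (refl Nat 1) (vcons (Eq Nat 1 1) 2 (refl Nat 1) (vcons (Eq Nat 1 1) 1 (refl Nat 1) (vcons (Eq Nat 1 1) 0 (refl Nat 1) (vnil (Eq Nat 1 1)))))))
normal-order step count: 5
started in normal form: no
first contracted redex: a beta-redex


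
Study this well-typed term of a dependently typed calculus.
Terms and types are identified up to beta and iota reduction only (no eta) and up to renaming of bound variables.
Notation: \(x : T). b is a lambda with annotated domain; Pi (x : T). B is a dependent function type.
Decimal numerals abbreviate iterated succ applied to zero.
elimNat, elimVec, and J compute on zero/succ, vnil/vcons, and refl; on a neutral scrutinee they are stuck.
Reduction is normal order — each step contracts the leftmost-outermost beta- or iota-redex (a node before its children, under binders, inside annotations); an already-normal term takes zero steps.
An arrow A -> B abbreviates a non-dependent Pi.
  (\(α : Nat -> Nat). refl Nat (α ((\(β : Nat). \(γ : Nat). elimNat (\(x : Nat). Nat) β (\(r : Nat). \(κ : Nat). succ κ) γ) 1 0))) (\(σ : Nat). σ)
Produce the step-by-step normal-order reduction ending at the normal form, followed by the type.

reduction (normal order):
  (\(α : Nat -> Nat). refl Nat (α ((\(β : Nat). \(γ : Nat). elimNat (\(x : Nat). Nat) β (\(r : Nat). \(κ : Nat). succ κ) γ) 1 0))) (\(σ : Nat). σ)
  ~> refl Nat ((\(α : Nat). α) ((\(β : Nat). \(γ : Nat). elimNat (\(x : Nat). Nat) β (\(r : Nat). \(κ : Nat). succ κ) γ) 1 0))
  ~> refl Nat ((\(α : Nat). \(β : Nat). elimNat (\(γ : Nat). Nat) α (\(x : Nat). \(r : Nat). succ r) β) 1 0)
  ~> refl Nat ((\(α : Nat). elimNat (\(β : Nat). Nat) 1 (\(γ : Nat). \(x : Nat). succ x) α) 0)
  ~> refl Nat (elimNat (\(α : Nat). Nat) 1 (\(β : Nat). \(γ : Nat). succ γ) 0)
  ~> refl Nat 1
inferred type:
  Eq Nat 1 1


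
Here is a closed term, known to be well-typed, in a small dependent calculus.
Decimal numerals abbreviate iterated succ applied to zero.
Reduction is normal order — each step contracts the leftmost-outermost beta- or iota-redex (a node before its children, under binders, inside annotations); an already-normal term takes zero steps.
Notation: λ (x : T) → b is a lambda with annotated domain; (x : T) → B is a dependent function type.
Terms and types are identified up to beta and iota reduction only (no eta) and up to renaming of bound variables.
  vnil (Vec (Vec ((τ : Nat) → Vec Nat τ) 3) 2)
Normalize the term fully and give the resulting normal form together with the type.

reduced normal form:
  vnil (Vec (Vec ((τ : Nat) → Vec Nat τ) 3) 2)
type:
  Vec (Vec (Vec ((τ : Nat) → Vec Nat τ) 3) 2) 0


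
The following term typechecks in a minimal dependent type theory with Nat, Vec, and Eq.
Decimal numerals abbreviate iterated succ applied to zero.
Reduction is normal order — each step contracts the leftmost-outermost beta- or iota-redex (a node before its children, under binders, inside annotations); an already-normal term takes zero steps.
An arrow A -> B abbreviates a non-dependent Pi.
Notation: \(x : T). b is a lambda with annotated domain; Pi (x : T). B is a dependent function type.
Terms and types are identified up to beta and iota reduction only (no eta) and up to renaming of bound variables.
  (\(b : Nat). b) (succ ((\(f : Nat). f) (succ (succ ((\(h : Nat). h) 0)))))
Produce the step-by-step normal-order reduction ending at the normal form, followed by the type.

reduction (normal order):
  (\(b : Nat). b) (succ ((\(f : Nat). f) (succ (succ ((\(h : Nat). h) 0)))))
  ~> succ ((\(b : Nat). b) (succ (succ ((\(f : Nat). f) 0))))
  ~> succ (succ (succ ((\(b : Nat). b) 0)))
  ~> 3
type:
  Nat


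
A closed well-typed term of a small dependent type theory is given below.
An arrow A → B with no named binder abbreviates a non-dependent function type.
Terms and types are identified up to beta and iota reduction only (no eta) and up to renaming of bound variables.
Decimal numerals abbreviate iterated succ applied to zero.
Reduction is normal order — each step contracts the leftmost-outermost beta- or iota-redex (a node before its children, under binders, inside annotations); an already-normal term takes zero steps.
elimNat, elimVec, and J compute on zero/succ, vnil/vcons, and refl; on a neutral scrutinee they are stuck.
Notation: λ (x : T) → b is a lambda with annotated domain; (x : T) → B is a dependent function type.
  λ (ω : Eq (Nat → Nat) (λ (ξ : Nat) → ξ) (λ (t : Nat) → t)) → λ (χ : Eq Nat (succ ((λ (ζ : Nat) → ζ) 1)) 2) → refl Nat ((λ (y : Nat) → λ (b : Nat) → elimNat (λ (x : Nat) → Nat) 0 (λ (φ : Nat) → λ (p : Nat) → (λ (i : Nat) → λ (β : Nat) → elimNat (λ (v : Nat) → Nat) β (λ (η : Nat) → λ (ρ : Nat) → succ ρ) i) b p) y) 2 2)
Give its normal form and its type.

normal form:
  λ (ω : Eq (Nat → Nat) (λ (ξ : Nat) → ξ) (λ (t : Nat) → t)) → λ (χ : Eq Nat 2 2) → refl Nat 4
the term's type:
  Eq (Nat → Nat) (λ (ω : Nat) → ω) (λ (ξ : Nat) → ξ) → Eq Nat 2 2 → Eq Nat 4 4


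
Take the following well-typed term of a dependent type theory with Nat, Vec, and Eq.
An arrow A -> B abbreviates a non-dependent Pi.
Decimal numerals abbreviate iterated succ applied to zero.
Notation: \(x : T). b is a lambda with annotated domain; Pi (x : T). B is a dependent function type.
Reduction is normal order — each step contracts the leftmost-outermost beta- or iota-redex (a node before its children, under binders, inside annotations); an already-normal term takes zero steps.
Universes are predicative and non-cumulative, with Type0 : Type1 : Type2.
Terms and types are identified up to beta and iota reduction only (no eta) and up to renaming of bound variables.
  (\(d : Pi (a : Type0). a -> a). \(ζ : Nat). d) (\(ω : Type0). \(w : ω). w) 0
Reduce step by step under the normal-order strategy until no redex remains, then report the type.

normal-order reduction:
  (\(d : Pi (a : Type0). a -> a). \(ζ : Nat). d) (\(ω : Type0). \(w : ω). w) 0
  ~> (\(d : Nat). \(a : Type0). \(ζ : a). ζ) 0
  ~> \(d : Type0). \(a : d). a
the term's type:
  Pi (d : Type0). d -> d


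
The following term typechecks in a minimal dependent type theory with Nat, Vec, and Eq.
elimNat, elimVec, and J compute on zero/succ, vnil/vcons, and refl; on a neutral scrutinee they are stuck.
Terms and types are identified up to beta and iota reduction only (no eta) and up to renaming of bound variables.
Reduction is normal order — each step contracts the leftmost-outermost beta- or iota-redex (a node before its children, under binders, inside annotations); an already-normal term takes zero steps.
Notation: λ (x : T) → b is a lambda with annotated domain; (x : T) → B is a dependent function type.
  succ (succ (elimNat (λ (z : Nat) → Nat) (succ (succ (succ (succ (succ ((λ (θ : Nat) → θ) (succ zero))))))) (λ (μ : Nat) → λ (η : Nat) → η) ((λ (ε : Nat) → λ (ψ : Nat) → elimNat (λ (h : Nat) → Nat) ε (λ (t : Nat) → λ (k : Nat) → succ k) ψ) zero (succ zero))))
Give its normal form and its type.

resulting normal form:
  succ (succ (succ (succ (succ (succ (succ (succ zero)))))))
inferred type:
  Nat
observation: 11 normal-order steps normalize the term, beginning with a beta-redex.


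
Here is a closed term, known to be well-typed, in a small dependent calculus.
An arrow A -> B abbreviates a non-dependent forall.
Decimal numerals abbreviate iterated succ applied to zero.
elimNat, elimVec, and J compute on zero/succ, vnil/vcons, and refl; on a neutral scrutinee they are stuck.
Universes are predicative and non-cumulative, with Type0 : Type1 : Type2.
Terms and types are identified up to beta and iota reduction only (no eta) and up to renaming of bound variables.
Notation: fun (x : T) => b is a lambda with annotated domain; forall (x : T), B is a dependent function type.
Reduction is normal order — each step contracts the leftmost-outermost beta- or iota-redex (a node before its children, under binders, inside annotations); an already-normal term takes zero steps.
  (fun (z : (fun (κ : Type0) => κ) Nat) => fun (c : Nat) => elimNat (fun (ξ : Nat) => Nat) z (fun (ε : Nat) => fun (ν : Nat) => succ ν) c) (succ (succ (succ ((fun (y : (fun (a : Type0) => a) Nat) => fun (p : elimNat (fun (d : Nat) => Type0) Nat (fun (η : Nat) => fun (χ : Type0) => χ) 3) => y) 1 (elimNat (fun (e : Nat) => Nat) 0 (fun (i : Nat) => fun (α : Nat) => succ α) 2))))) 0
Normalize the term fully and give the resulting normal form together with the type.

reduced normal form:
  4
type:
  Nat


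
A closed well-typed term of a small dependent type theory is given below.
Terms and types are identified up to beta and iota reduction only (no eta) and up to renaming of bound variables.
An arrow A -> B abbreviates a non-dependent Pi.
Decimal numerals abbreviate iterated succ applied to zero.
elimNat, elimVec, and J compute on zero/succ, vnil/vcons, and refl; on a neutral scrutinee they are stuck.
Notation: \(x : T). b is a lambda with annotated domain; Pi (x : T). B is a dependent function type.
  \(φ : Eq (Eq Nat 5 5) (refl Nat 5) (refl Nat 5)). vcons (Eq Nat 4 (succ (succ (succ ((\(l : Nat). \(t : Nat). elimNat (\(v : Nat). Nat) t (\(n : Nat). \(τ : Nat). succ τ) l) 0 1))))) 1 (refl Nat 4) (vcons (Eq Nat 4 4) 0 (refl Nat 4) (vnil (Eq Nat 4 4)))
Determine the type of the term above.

the term's type:
  Eq (Eq Nat 5 5) (refl Nat 5) (refl Nat 5) -> Vec (Eq Nat 4 4) 2


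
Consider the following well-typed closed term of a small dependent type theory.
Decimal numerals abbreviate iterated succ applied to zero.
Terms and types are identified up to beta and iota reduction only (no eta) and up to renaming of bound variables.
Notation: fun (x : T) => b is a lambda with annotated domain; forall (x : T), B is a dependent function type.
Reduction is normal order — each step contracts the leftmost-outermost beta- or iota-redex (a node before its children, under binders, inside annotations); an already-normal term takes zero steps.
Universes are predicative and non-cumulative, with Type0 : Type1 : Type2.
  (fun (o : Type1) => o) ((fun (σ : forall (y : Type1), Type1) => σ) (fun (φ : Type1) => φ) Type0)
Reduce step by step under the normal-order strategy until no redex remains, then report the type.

normal-order reduction sequence:
  (fun (o : Type1) => o) ((fun (σ : forall (y : Type1), Type1) => σ) (fun (φ : Type1) => φ) Type0)
  ~> (fun (o : forall (σ : Type1), Type1) => o) (fun (y : Type1) => y) Type0
  ~> (fun (o : Type1) => o) Type0
  ~> Type0
inferred type:
  Type1


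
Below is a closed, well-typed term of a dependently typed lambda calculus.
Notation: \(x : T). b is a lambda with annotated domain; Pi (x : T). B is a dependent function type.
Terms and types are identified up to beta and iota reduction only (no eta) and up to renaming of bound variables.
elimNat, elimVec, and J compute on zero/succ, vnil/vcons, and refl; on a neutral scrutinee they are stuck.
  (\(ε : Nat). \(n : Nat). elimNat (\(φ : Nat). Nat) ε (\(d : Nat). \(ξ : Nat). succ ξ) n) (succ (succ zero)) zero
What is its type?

type:
  Nat


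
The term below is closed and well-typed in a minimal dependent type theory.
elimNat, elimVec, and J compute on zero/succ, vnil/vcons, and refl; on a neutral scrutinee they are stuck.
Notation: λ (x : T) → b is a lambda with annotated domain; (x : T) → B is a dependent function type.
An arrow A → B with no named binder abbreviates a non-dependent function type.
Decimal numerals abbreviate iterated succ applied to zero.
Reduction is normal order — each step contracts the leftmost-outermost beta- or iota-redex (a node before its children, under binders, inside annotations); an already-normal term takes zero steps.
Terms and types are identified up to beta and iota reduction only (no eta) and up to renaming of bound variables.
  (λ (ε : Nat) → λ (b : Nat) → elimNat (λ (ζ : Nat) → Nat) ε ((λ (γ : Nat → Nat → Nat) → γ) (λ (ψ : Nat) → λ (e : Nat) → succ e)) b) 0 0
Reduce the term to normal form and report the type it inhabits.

resulting normal form:
  0
type:
  Nat


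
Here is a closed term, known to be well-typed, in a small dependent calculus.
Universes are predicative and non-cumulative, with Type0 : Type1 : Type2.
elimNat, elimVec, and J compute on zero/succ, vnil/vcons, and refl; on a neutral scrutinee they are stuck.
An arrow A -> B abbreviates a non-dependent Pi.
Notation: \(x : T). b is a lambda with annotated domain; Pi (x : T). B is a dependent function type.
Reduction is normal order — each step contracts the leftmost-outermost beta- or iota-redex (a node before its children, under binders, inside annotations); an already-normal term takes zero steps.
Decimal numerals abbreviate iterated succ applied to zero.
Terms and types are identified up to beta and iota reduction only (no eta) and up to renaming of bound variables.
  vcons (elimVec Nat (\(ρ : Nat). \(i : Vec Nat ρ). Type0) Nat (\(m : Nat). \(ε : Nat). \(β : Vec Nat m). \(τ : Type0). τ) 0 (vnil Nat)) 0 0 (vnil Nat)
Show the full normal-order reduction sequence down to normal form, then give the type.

normal-order reduction sequence:
  vcons (elimVec Nat (\(ρ : Nat). \(i : Vec Nat ρ). Type0) Nat (\(m : Nat). \(ε : Nat). \(β : Vec Nat m). \(τ : Type0). τ) 0 (vnil Nat)) 0 0 (vnil Nat)
  ~> vcons Nat 0 0 (vnil Nat)
type:
  Vec Nat 1


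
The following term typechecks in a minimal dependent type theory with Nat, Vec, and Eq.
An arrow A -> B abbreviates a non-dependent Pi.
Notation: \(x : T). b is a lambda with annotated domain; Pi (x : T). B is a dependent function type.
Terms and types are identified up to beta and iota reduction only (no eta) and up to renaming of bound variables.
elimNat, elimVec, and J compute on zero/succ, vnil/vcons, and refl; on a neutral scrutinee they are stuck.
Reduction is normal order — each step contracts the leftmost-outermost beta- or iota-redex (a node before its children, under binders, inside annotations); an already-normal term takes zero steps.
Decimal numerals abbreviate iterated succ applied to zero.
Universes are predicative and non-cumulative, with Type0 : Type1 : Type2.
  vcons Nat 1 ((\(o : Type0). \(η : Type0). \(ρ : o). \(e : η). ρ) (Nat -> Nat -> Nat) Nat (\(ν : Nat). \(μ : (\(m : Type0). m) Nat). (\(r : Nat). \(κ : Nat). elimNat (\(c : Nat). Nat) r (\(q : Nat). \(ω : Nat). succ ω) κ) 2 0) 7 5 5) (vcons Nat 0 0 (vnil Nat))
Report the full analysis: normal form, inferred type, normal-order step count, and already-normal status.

normal form:
  vcons Nat 1 2 (vcons Nat 0 0 (vnil Nat))
type:
  Vec Nat 2
normal-order step count: 9
term was already normal: no
first contracted redex: a beta-redex


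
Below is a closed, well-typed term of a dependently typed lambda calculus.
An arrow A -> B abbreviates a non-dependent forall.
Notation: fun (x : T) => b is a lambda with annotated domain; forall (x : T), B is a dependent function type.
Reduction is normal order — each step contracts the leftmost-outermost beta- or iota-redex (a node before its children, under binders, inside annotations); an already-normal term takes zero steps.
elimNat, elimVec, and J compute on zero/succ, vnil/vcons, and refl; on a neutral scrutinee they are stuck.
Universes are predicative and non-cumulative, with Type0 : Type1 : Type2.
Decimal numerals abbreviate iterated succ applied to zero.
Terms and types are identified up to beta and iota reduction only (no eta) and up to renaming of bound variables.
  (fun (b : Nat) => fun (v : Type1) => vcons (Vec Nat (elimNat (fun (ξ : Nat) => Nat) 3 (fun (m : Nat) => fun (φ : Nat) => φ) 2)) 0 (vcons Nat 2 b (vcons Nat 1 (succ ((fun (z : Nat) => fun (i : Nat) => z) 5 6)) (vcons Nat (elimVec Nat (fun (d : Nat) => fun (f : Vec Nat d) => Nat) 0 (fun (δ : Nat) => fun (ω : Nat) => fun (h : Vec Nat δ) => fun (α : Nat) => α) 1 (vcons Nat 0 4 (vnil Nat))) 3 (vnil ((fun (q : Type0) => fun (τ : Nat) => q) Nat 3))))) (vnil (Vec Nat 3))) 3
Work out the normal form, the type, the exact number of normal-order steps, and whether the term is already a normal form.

resulting normal form:
  fun (b : Type1) => vcons (Vec Nat 3) 0 (vcons Nat 2 3 (vcons Nat 1 6 (vcons Nat 0 3 (vnil Nat)))) (vnil (Vec Nat 3))
type:
  Type1 -> Vec (Vec Nat 3) 1
reduction steps (normal order): 18
already normal: no
first contracted redex: a beta-redex


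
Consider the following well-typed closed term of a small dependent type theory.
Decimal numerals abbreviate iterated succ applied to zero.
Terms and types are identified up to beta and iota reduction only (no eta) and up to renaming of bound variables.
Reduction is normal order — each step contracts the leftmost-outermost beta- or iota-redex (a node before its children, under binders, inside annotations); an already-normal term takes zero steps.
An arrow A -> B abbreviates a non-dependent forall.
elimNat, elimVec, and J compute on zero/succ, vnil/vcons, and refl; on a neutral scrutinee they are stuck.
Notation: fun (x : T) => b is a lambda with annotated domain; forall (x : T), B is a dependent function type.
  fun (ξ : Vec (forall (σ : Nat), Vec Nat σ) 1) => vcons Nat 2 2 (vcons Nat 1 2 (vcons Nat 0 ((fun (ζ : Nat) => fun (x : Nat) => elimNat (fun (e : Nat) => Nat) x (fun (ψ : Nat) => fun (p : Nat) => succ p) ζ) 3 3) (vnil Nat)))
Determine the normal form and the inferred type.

resulting normal form:
  fun (ξ : Vec (forall (σ : Nat), Vec Nat σ) 1) => vcons Nat 2 2 (vcons Nat 1 2 (vcons Nat 0 6 (vnil Nat)))
type:
  Vec (forall (ξ : Nat), Vec Nat ξ) 1 -> Vec Nat 3
observation: the leftmost-outermost redex is a beta-redex, and normalization takes 12 steps.


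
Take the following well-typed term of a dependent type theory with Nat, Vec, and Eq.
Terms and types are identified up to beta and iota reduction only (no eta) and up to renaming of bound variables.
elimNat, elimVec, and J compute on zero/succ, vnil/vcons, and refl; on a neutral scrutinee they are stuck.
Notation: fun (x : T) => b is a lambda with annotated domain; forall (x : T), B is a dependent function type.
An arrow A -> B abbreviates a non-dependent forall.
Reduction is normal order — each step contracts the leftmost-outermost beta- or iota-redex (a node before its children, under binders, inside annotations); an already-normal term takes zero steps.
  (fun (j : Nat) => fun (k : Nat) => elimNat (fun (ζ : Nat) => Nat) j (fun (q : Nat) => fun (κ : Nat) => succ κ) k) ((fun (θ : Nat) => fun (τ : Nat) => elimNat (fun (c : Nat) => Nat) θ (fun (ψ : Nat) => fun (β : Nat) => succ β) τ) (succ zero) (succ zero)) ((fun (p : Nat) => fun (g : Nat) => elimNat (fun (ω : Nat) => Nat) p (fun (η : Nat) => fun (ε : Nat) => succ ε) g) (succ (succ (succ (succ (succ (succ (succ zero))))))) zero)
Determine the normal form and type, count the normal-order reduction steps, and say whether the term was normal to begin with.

normal form:
  succ (succ (succ (succ (succ (succ (succ (succ (succ zero))))))))
the term's type:
  Nat
steps to reach normal form (normal order): 33
started in normal form: no
first contracted redex: a beta-redex


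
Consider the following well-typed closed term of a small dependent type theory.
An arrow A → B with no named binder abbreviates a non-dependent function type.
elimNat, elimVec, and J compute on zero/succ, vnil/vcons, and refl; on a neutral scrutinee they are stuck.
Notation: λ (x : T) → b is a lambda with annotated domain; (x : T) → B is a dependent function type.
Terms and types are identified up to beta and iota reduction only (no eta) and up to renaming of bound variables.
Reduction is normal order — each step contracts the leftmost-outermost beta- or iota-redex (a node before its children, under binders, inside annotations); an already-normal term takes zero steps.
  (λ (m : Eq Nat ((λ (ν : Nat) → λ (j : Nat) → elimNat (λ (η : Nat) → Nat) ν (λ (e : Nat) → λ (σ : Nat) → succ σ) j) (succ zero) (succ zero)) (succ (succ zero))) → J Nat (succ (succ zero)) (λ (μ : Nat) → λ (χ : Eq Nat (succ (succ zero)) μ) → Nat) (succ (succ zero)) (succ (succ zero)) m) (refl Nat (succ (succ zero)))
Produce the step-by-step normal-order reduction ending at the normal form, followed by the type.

normal-order reduction:
  (λ (m : Eq Nat ((λ (ν : Nat) → λ (j : Nat) → elimNat (λ (η : Nat) → Nat) ν (λ (e : Nat) → λ (σ : Nat) → succ σ) j) (succ zero) (succ zero)) (succ (succ zero))) → J Nat (succ (succ zero)) (λ (μ : Nat) → λ (χ : Eq Nat (succ (succ zero)) μ) → Nat) (succ (succ zero)) (succ (succ zero)) m) (refl Nat (succ (succ zero)))
  ~> J Nat (succ (succ zero)) (λ (m : Nat) → λ (ν : Eq Nat (succ (succ zero)) m) → Nat) (succ (succ zero)) (succ (succ zero)) (refl Nat (succ (succ zero)))
  ~> succ (succ zero)
the term's type:
  Nat


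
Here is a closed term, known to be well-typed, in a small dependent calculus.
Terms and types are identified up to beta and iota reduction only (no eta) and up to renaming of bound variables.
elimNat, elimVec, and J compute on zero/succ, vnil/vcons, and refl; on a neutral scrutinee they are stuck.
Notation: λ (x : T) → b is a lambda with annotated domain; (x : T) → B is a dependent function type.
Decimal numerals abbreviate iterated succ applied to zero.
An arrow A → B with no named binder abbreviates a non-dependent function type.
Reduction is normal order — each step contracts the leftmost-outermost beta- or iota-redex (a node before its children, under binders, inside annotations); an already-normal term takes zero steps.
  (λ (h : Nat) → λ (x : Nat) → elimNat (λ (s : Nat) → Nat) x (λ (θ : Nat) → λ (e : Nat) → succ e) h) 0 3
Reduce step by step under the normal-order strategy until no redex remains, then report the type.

reduction (normal order):
  (λ (h : Nat) → λ (x : Nat) → elimNat (λ (s : Nat) → Nat) x (λ (θ : Nat) → λ (e : Nat) → succ e) h) 0 3
  ~> (λ (h : Nat) → elimNat (λ (x : Nat) → Nat) h (λ (s : Nat) → λ (θ : Nat) → succ θ) 0) 3
  ~> elimNat (λ (h : Nat) → Nat) 3 (λ (x : Nat) → λ (s : Nat) → succ s) 0
  ~> 3
inferred type:
  Nat


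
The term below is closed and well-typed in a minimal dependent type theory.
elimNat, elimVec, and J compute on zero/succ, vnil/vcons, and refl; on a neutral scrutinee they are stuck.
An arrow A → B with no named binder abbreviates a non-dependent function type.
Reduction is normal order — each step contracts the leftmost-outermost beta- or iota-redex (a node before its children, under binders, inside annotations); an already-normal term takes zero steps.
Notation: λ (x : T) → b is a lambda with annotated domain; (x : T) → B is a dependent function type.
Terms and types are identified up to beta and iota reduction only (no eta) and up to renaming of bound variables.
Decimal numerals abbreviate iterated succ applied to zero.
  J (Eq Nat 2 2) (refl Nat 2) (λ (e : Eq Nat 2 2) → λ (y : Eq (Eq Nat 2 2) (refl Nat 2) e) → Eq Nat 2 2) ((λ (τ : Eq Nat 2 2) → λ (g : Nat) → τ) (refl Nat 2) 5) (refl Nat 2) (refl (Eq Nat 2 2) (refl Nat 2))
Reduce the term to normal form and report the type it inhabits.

resulting normal form:
  refl Nat 2
type:
  Eq Nat 2 2


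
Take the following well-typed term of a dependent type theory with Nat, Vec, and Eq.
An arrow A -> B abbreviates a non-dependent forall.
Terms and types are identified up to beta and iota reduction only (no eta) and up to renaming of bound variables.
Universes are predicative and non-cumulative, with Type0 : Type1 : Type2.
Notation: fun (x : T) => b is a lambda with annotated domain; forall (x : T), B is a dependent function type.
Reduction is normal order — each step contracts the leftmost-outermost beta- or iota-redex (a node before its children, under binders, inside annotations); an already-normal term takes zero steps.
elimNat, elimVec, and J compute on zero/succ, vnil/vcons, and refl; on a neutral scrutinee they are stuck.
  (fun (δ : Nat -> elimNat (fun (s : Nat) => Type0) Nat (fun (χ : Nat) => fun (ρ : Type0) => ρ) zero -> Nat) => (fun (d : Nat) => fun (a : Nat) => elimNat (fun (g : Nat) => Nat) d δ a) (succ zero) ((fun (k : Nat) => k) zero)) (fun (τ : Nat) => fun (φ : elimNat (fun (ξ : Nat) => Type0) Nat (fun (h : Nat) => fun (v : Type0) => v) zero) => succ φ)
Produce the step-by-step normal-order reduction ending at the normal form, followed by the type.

normal-order reduction:
  (fun (δ : Nat -> elimNat (fun (s : Nat) => Type0) Nat (fun (χ : Nat) => fun (ρ : Type0) => ρ) zero -> Nat) => (fun (d : Nat) => fun (a : Nat) => elimNat (fun (g : Nat) => Nat) d δ a) (succ zero) ((fun (k : Nat) => k) zero)) (fun (τ : Nat) => fun (φ : elimNat (fun (ξ : Nat) => Type0) Nat (fun (h : Nat) => fun (v : Type0) => v) zero) => succ φ)
  ~> (fun (δ : Nat) => fun (s : Nat) => elimNat (fun (χ : Nat) => Nat) δ (fun (ρ : Nat) => fun (d : elimNat (fun (a : Nat) => Type0) Nat (fun (g : Nat) => fun (k : Type0) => k) zero) => succ d) s) (succ zero) ((fun (τ : Nat) => τ) zero)
  ~> (fun (δ : Nat) => elimNat (fun (s : Nat) => Nat) (succ zero) (fun (χ : Nat) => fun (ρ : elimNat (fun (d : Nat) => Type0) Nat (fun (a : Nat) => fun (g : Type0) => g) zero) => succ ρ) δ) ((fun (k : Nat) => k) zero)
  ~> elimNat (fun (δ : Nat) => Nat) (succ zero) (fun (s : Nat) => fun (χ : elimNat (fun (ρ : Nat) => Type0) Nat (fun (d : Nat) => fun (a : Type0) => a) zero) => succ χ) ((fun (g : Nat) => g) zero)
  ~> elimNat (fun (δ : Nat) => Nat) (succ zero) (fun (s : Nat) => fun (χ : Nat) => succ χ) ((fun (ρ : Nat) => ρ) zero)
  ~> elimNat (fun (δ : Nat) => Nat) (succ zero) (fun (s : Nat) => fun (χ : Nat) => succ χ) zero
  ~> succ zero
type:
  Nat


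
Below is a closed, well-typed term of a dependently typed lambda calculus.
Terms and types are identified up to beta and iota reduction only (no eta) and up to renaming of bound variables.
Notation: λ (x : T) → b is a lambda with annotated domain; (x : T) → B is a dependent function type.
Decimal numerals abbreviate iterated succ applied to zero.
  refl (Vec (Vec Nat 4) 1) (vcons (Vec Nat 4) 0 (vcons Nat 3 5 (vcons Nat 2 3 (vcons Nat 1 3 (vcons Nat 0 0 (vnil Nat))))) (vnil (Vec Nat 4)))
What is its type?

inferred type:
  Eq (Vec (Vec Nat 4) 1) (vcons (Vec Nat 4) 0 (vcons Nat 3 5 (vcons Nat 2 3 (vcons Nat 1 3 (vcons Nat 0 0 (vnil Nat))))) (vnil (Vec Nat 4))) (vcons (Vec Nat 4) 0 (vcons Nat 3 5 (vcons Nat 2 3 (vcons Nat 1 3 (vcons Nat 0 0 (vnil Nat))))) (vnil (Vec Nat 4)))


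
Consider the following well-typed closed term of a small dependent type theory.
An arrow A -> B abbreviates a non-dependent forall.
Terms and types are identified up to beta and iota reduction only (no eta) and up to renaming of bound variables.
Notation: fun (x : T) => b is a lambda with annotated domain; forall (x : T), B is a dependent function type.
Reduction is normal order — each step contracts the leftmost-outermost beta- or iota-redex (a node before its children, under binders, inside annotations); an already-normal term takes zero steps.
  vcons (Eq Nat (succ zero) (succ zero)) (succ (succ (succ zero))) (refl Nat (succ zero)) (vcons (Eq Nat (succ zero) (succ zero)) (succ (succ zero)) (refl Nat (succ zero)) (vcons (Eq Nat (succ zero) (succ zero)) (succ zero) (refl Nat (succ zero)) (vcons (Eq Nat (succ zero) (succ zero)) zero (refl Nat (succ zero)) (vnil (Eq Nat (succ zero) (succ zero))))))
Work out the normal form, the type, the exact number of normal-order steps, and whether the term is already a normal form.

resulting normal form:
  vcons (Eq Nat (succ zero) (succ zero)) (succ (succ (succ zero))) (refl Nat (succ zero)) (vcons (Eq Nat (succ zero) (succ zero)) (succ (succ zero)) (refl Nat (succ zero)) (vcons (Eq Nat (succ zero) (succ zero)) (succ zero) (refl Nat (succ zero)) (vcons (Eq Nat (succ zero) (succ zero)) zero (refl Nat (succ zero)) (vnil (Eq Nat (succ zero) (succ zero))))))
the term's type:
  Vec (Eq Nat (succ zero) (succ zero)) (succ (succ (succ (succ zero))))
steps to reach normal form (normal order): 0
already normal: yes


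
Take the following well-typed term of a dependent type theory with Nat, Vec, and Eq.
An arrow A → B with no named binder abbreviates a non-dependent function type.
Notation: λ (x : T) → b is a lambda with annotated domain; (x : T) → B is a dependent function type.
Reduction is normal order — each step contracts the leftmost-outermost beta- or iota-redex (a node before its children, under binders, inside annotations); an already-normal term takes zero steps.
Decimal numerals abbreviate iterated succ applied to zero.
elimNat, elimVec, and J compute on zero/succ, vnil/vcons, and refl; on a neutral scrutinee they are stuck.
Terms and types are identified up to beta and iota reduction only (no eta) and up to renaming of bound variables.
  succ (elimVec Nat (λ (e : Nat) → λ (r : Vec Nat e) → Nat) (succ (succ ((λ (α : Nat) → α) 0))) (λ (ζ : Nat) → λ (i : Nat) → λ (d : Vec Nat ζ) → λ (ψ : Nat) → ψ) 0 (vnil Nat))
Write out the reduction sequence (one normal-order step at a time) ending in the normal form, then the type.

normal-order reduction sequence:
  succ (elimVec Nat (λ (e : Nat) → λ (r : Vec Nat e) → Nat) (succ (succ ((λ (α : Nat) → α) 0))) (λ (ζ : Nat) → λ (i : Nat) → λ (d : Vec Nat ζ) → λ (ψ : Nat) → ψ) 0 (vnil Nat))
  ~> succ (succ (succ ((λ (e : Nat) → e) 0)))
  ~> 3
inferred type:
  Nat


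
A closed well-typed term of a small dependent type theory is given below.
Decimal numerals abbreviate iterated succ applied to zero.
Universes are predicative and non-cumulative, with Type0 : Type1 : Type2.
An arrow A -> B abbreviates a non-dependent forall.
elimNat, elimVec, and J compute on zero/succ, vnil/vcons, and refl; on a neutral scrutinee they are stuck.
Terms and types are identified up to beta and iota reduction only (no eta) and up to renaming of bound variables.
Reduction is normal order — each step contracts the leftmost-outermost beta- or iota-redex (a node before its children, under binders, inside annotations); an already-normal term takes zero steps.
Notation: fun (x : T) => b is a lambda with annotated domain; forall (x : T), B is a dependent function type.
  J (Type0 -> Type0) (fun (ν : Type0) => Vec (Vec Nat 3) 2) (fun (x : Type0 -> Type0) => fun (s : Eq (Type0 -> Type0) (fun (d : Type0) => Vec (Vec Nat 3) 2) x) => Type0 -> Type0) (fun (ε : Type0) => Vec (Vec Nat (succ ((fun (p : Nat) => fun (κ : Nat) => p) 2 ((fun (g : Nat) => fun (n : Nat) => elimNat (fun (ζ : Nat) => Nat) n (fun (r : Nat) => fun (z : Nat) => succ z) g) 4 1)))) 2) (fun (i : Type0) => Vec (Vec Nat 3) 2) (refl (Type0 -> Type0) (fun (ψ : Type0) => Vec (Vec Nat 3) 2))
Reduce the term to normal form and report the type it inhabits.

reduced normal form:
  fun (ν : Type0) => Vec (Vec Nat 3) 2
the term's type:
  Type0 -> Type0
observation: the first redex contracted is a J iota-redex; the normal form is reached in 3 normal-order steps.


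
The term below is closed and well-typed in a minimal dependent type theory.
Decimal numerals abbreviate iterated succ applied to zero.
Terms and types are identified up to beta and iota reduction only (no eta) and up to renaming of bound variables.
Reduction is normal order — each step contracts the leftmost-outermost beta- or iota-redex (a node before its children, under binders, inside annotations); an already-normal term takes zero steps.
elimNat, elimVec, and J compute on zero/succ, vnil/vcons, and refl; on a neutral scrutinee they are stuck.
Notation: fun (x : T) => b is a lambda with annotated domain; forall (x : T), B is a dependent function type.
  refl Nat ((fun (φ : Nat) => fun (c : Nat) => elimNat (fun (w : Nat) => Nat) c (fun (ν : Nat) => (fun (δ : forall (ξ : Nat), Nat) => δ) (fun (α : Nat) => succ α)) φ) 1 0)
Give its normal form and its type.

reduced normal form:
  refl Nat 1
the term's type:
  Eq Nat 1 1
observation: the leftmost-outermost redex is a beta-redex, and normalization takes 7 steps.


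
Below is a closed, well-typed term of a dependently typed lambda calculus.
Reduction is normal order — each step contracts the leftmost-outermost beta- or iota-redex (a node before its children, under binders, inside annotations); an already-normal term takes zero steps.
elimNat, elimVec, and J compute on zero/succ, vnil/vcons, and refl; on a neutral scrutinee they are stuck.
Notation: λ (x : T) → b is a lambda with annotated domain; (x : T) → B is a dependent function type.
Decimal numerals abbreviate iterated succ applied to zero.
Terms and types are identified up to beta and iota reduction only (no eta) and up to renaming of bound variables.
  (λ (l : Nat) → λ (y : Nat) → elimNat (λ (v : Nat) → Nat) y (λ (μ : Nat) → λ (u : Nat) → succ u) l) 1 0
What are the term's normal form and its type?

reduced normal form:
  1
the term's type:
  Nat


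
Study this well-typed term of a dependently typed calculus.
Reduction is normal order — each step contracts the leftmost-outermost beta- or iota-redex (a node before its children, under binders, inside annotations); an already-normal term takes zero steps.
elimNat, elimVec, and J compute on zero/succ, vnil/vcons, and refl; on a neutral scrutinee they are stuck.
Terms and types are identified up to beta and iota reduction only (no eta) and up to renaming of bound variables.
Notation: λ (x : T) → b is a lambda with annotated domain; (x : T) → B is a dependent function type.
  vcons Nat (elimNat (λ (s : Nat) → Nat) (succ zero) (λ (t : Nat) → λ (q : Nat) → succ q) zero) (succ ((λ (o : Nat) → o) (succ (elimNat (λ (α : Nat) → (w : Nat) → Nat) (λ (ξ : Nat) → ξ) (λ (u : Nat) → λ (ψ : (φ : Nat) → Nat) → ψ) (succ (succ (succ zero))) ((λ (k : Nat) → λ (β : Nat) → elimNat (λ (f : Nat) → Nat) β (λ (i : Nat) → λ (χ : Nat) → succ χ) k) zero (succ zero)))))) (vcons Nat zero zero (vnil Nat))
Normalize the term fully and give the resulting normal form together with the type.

reduced normal form:
  vcons Nat (succ zero) (succ (succ (succ zero))) (vcons Nat zero zero (vnil Nat))
the term's type:
  Vec Nat (succ (succ zero))


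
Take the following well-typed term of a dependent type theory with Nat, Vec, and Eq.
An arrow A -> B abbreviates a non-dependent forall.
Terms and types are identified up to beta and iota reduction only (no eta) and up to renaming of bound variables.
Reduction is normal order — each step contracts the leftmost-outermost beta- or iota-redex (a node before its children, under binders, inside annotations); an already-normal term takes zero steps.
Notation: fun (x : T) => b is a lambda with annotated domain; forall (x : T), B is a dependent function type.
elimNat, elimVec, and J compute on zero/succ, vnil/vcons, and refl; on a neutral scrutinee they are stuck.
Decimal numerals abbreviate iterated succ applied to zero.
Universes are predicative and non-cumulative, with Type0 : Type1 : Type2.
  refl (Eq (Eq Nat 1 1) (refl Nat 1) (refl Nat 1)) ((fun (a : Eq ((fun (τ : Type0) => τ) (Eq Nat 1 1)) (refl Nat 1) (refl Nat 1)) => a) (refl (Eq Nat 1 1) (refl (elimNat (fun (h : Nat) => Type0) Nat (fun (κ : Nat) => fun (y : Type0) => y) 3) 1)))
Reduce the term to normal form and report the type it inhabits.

normal form:
  refl (Eq (Eq Nat 1 1) (refl Nat 1) (refl Nat 1)) (refl (Eq Nat 1 1) (refl Nat 1))
type:
  Eq (Eq (Eq Nat 1 1) (refl Nat 1) (refl Nat 1)) (refl (Eq Nat 1 1) (refl Nat 1)) (refl (Eq Nat 1 1) (refl Nat 1))
observation: 11 normal-order steps separate the term from its normal form.
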